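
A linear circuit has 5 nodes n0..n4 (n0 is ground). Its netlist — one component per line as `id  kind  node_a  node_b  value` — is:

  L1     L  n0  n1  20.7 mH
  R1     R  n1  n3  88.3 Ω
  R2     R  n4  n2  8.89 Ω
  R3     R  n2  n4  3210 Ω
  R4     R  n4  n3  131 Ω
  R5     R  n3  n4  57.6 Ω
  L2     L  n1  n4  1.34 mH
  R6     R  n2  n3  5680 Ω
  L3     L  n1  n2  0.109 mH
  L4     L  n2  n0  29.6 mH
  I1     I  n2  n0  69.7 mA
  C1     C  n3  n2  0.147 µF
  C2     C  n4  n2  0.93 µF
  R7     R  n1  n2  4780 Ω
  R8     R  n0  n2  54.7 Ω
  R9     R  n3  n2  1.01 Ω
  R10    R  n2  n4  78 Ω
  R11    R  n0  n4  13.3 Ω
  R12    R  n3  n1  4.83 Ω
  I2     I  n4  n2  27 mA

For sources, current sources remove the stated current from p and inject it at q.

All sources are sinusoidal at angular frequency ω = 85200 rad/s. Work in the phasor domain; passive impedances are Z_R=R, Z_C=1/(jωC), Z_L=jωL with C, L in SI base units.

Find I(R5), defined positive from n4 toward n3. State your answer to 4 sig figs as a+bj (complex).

Element admittances at ω=85200 rad/s:
  Y(L1) = 0.000-0.0005670j S between n0,n1
  Y(R1) = 0.01133+0.000j S between n1,n3
  Y(R2) = 0.1125+0.000j S between n4,n2
  Y(R3) = 0.0003115+0.000j S between n2,n4
  Y(R4) = 0.007634+0.000j S between n4,n3
  Y(R5) = 0.01736+0.000j S between n3,n4
  Y(L2) = 0.000-0.008759j S between n1,n4
  Y(R6) = 0.0001761+0.000j S between n2,n3
  Y(L3) = 0.000-0.1077j S between n1,n2
  Y(L4) = 0.000-0.0003965j S between n2,n0
  I1: injects 0.0697 A into n0 (from n2)
  Y(C1) = 0.000+0.01252j S between n3,n2
  Y(C2) = 0.000+0.07924j S between n4,n2
  Y(R7) = 0.0002092+0.000j S between n1,n2
  Y(R8) = 0.01828+0.000j S between n0,n2
  Y(R9) = 0.9901+0.000j S between n3,n2
  Y(R10) = 0.01282+0.000j S between n2,n4
  Y(R11) = 0.07519+0.000j S between n0,n4
  Y(R12) = 0.2070+0.000j S between n3,n1
  I2: injects 0.027 A into n2 (from n4)
Assemble and solve the 4×4 MNA system:
  V(n1)=-0.8613+0.03207j  V(n2)=-0.8670+0.03995j  V(n3)=-0.8629+0.03728j  V(n4)=-0.7167-0.02078j

0.002539-0.001008j A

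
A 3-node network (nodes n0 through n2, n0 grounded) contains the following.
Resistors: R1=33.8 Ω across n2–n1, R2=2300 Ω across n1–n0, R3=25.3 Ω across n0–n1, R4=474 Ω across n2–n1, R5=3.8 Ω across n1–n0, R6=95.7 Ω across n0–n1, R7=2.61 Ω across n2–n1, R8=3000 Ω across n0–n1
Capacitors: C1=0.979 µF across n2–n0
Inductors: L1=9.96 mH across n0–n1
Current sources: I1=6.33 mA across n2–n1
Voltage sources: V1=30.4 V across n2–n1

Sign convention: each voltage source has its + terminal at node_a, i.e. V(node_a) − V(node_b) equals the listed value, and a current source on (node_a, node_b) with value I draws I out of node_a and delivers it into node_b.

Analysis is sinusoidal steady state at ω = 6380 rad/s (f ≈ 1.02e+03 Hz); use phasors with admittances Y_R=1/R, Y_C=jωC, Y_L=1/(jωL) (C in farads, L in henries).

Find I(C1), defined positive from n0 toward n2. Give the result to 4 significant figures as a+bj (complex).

MNA unknowns: 2 node voltages V₁..V_2 plus 1 source current (V1)
R1: Y=0.02959+0.000j on G[2,1]
R2: Y=0.0004348+0.000j on G[1,0]
R3: Y=0.03953+0.000j on G[0,1]
R4: Y=0.002110+0.000j on G[2,1]
R5: Y=0.2632+0.000j on G[1,0]
C1: Y=0.000+0.006246j on G[2,0]
L1: Y=0.000-0.01574j on G[0,1]
R6: Y=0.01045+0.000j on G[0,1]
I1: z[2]−=0.00633, z[1]+=0.00633
R7: Y=0.3831+0.000j on G[2,1]
R8: Y=0.0003333+0.000j on G[0,1]
V1: row V2−V1=30.4, i_V1 at 2,1
solve → V1=0.01827-0.6043j, V2=30.42-0.6043j
aux → i_V1=-12.62-0.1900j

-0.003775-0.1900j A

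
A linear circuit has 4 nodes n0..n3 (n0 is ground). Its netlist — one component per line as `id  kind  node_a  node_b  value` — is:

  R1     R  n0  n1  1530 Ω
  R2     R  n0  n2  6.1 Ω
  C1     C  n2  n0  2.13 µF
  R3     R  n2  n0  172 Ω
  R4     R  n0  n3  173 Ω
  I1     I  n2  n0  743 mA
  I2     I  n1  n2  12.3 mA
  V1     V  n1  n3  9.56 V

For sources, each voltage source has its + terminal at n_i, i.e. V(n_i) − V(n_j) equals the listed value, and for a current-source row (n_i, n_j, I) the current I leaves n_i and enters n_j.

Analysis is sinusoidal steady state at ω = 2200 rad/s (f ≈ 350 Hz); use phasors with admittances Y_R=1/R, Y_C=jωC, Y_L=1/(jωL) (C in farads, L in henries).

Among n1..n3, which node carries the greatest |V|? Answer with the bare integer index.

Apply KCL at each of the 3 non-ground nodes and solve the resulting linear system.
Node n1: branches {R1, I2, V1} → V_1 = 6.677+0.000j
Node n2: branches {R2, C1, R3, I1, I2} → V_2 = -4.301+0.1187j
Node n3: branches {R4, V1} → V_3 = -2.883+0.000j
Source currents: i(V1)=-0.01666+0.000j

1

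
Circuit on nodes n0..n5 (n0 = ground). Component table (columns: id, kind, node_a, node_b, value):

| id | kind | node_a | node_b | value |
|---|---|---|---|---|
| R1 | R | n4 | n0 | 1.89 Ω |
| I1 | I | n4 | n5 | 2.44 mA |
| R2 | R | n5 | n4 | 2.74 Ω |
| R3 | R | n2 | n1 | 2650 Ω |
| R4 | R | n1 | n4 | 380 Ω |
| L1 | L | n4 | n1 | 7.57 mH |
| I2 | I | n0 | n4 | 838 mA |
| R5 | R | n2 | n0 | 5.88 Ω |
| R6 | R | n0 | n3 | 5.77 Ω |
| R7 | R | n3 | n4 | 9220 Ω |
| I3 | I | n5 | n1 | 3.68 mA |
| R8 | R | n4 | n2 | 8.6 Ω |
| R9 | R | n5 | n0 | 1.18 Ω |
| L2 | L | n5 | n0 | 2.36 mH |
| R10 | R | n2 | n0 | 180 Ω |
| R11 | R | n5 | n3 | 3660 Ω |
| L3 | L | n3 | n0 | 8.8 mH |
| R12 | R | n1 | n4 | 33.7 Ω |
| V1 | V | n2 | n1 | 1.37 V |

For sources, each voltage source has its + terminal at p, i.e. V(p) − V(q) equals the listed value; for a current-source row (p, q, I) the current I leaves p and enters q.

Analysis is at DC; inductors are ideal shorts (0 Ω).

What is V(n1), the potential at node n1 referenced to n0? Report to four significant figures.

0.5596 V

Apply KCL at each of the 5 non-ground nodes and solve the resulting linear system.
Node n1: branches {R3, R4, L1, I3, R12, V1} → V_1 = 0.5596
Node n2: branches {R3, R5, R8, R10, V1} → V_2 = 1.930
Node n3: branches {R6, R7, R11, L3} → V_3 = 0.000
Node n4: branches {R1, I1, R2, R4, L1, I2, R7, R8, R12} → V_4 = 0.5596
Node n5: branches {I1, R2, I3, R9, L2, R11} → V_5 = 0.000
Source currents: i(L1)=0.4945, i(L2)=0.2030, i(L3)=6.069e-05, i(V1)=-0.4987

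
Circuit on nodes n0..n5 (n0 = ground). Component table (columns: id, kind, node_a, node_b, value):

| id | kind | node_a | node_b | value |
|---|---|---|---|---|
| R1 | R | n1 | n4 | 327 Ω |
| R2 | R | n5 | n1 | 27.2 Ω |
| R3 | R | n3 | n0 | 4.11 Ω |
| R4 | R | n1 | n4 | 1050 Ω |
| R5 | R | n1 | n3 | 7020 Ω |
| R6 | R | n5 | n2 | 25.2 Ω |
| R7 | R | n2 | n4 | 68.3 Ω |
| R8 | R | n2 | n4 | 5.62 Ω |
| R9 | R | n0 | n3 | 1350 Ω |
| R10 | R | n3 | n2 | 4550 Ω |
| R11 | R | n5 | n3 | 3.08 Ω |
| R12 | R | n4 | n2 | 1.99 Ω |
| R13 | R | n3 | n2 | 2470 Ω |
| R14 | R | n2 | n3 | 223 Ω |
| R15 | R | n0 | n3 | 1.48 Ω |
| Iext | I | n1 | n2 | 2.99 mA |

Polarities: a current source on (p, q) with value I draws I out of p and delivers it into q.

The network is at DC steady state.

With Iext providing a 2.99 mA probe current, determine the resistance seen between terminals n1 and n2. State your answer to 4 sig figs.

R_eq = 41.31 Ω

MNA unknowns: 5 node voltages V₁..V_5
R1: Y=0.003058 on G[1,4]
R2: Y=0.03676 on G[5,1]
R3: Y=0.2433 on G[3,0]
R4: Y=0.0009524 on G[1,4]
R5: Y=0.0001425 on G[1,3]
R6: Y=0.03968 on G[5,2]
R7: Y=0.01464 on G[2,4]
R8: Y=0.1779 on G[2,4]
R9: Y=0.0007407 on G[0,3]
R10: Y=0.0002198 on G[3,2]
R11: Y=0.3247 on G[5,3]
R12: Y=0.5025 on G[4,2]
R13: Y=0.0004049 on G[3,2]
R14: Y=0.004484 on G[2,3]
R15: Y=0.6757 on G[0,3]
Iext: z[1]−=0.00299, z[2]+=0.00299
solve → V1=-0.06850, V2=0.05502, V3=0.000, V4=0.05431, V5=-0.0008357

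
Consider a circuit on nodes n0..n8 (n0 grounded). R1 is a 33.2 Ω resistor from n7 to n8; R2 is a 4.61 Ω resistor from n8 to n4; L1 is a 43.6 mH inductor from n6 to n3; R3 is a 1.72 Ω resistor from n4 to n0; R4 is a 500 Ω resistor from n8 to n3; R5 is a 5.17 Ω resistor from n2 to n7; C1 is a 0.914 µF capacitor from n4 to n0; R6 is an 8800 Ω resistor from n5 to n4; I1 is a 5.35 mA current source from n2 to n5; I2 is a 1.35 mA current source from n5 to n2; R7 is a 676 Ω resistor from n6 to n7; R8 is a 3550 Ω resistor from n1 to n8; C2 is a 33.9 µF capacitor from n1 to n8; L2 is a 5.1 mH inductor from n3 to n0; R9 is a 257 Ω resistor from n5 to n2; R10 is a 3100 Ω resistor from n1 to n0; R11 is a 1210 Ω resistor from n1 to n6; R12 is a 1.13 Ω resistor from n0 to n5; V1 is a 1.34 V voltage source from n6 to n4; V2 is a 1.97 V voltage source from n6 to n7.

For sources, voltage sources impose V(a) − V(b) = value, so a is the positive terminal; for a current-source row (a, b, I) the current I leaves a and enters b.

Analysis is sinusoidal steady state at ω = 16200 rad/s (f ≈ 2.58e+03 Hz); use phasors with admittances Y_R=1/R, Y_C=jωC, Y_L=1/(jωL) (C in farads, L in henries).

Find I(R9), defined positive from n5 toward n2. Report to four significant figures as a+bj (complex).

Apply KCL at each of the 8 non-ground nodes and solve the resulting linear system.
Node n1: branches {R8, C2, R10, R11} → V_1 = -0.07216+0.0004193j
Node n2: branches {R5, I1, I2, R9} → V_2 = -0.6396+0.002788j
Node n3: branches {L1, R4, L2} → V_3 = 0.1353-0.03039j
Node n4: branches {R2, R3, C1, R6, V1} → V_4 = -0.001842+0.002843j
Node n5: branches {R6, I1, I2, R9, R12} → V_5 = 0.001700+1.256e-05j
Node n6: branches {L1, R7, R11, V1, V2} → V_6 = 1.338+0.002843j
Node n7: branches {R1, R5, R7, V2} → V_7 = -0.6318+0.002843j
Node n8: branches {R1, R2, R4, R8, C2} → V_8 = -0.07216+0.002584j
Source currents: i(V1)=0.01414+0.001682j, i(V2)=-0.01827+1.861e-05j

0.002495-1.080e-05j A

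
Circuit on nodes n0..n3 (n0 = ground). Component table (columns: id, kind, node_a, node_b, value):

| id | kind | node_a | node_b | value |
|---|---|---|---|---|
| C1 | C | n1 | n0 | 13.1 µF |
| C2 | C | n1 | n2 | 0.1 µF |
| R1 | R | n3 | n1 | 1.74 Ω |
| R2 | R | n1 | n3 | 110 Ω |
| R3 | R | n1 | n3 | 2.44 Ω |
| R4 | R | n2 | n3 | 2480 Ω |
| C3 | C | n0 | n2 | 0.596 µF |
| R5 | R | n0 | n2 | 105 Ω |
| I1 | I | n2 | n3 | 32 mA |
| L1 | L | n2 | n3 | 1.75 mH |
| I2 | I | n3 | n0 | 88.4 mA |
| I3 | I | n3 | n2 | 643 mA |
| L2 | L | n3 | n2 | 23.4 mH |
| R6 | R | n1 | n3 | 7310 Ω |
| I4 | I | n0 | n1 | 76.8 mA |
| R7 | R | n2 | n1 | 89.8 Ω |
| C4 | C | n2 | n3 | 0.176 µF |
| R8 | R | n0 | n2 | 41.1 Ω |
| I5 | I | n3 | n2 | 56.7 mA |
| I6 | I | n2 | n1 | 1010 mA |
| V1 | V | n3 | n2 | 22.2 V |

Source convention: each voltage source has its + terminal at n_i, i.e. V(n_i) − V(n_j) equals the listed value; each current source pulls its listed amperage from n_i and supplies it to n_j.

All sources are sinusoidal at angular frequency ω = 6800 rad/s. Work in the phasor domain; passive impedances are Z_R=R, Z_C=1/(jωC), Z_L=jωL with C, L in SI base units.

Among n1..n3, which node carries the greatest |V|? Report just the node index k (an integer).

MNA unknowns: 3 node voltages V₁..V_3 plus 1 source current (V1)
C1: Y=0.000+0.08908j on G[1,0]
C2: Y=0.000+0.0006800j on G[1,2]
R1: Y=0.5747+0.000j on G[3,1]
R2: Y=0.009091+0.000j on G[1,3]
R3: Y=0.4098+0.000j on G[1,3]
R4: Y=0.0004032+0.000j on G[2,3]
C3: Y=0.000+0.004053j on G[0,2]
R5: Y=0.009524+0.000j on G[0,2]
I1: z[2]−=0.032, z[3]+=0.032
L1: Y=0.000-0.08403j on G[2,3]
I2: z[3]−=0.0884, z[0]+=0.0884
I3: z[3]−=0.643, z[2]+=0.643
L2: Y=0.000-0.006285j on G[3,2]
R6: Y=0.0001368+0.000j on G[1,3]
I4: z[0]−=0.0768, z[1]+=0.0768
R7: Y=0.01114+0.000j on G[2,1]
C4: Y=0.000+0.001197j on G[2,3]
R8: Y=0.02433+0.000j on G[0,2]
I5: z[3]−=0.0567, z[2]+=0.0567
I6: z[2]−=1.01, z[1]+=1.01
V1: row V3−V2=22.2, i_V1 at 3,2
solve → V1=3.344-6.827j, V2=-19.09-6.515j, V3=3.114-6.515j
aux → i_V1=-0.5364+1.669j

2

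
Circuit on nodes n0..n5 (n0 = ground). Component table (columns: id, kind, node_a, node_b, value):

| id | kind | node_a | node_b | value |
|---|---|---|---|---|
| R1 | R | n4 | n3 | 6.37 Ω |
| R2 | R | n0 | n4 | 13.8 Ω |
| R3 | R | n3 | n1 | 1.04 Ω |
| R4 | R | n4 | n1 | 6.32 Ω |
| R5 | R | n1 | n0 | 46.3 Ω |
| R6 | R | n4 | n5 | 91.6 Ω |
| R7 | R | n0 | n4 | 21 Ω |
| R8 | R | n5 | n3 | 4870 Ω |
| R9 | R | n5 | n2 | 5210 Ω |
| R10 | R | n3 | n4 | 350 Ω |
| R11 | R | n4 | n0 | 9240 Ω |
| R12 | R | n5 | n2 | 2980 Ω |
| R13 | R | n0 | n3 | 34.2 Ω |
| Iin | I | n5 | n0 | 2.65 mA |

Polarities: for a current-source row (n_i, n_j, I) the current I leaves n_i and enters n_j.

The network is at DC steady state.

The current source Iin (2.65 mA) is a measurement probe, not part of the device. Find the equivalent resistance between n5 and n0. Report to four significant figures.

MNA unknowns: 5 node voltages V₁..V_5
R1: Y=0.1570 on G[4,3]
R2: Y=0.07246 on G[0,4]
R3: Y=0.9615 on G[3,1]
R4: Y=0.1582 on G[4,1]
R5: Y=0.02160 on G[1,0]
R6: Y=0.01092 on G[4,5]
R7: Y=0.04762 on G[0,4]
R8: Y=0.0002053 on G[5,3]
R9: Y=0.0001919 on G[5,2]
R10: Y=0.002857 on G[3,4]
R11: Y=0.0001082 on G[4,0]
R12: Y=0.0003356 on G[5,2]
R13: Y=0.02924 on G[0,3]
Iin: z[5]−=0.00265, z[0]+=0.00265
solve → V1=-0.01404, V2=-0.2543, V3=-0.01402, V4=-0.01612, V5=-0.2543

R_eq = 95.98 Ω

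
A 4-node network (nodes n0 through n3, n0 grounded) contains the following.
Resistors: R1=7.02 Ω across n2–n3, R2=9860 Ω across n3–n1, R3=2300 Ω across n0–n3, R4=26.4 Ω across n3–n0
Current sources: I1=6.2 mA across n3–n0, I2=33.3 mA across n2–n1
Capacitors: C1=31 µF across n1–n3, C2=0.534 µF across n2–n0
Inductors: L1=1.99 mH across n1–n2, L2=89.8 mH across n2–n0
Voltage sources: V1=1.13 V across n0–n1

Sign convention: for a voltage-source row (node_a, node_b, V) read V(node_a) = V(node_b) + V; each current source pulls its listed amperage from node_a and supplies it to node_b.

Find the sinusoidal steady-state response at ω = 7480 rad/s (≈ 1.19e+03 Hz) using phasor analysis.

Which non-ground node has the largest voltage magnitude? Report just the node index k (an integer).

Apply KCL at each of the 3 non-ground nodes and solve the resulting linear system.
Node n1: branches {C1, L1, R2, I2, V1} → V_1 = -1.130+0.000j
Node n2: branches {R1, C2, L1, I2, L2} → V_2 = -1.339-0.1348j
Node n3: branches {R1, I1, C1, R2, R3, R4} → V_3 = -1.166-0.05993j
Source currents: i(V1)=-0.03814-0.005650j

2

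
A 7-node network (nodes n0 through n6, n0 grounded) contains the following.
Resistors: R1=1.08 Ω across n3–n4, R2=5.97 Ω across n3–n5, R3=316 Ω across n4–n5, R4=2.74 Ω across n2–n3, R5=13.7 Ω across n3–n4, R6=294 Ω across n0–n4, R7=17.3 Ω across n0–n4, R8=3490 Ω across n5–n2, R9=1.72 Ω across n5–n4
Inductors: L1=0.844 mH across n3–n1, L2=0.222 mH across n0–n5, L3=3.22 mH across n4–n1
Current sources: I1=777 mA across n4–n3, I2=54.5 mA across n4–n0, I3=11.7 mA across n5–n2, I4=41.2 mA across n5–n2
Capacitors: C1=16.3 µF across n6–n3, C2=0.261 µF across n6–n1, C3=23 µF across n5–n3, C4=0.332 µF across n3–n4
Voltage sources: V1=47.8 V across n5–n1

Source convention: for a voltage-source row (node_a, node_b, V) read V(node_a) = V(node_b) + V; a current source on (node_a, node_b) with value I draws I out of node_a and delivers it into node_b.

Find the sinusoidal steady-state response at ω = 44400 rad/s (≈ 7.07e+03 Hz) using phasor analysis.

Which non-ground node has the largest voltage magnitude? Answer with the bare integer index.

Element admittances at ω=44400 rad/s:
  Y(R1) = 0.9259+0.000j S between n3,n4
  Y(L1) = 0.000-0.02669j S between n3,n1
  Y(R2) = 0.1675+0.000j S between n3,n5
  Y(R3) = 0.003165+0.000j S between n4,n5
  I1: injects 0.777 A into n3 (from n4)
  I2: injects 0.0545 A into n0 (from n4)
  Y(R4) = 0.3650+0.000j S between n2,n3
  Y(R5) = 0.07299+0.000j S between n3,n4
  Y(R6) = 0.003401+0.000j S between n0,n4
  I3: injects 0.0117 A into n2 (from n5)
  Y(C1) = 0.000+0.7237j S between n6,n3
  Y(R7) = 0.05780+0.000j S between n0,n4
  Y(L2) = 0.000-0.1015j S between n0,n5
  I4: injects 0.0412 A into n2 (from n5)
  Y(C2) = 0.000+0.01159j S between n6,n1
  Y(R8) = 0.0002865+0.000j S between n5,n2
  Y(C3) = 0.000+1.021j S between n5,n3
  Y(L3) = 0.000-0.006995j S between n4,n1
  Y(C4) = 0.000+0.01474j S between n3,n4
  Y(R9) = 0.5814+0.000j S between n5,n4
  V1: constraint V(n5)−V(n1) = 47.8
Assemble and solve the 7×7 MNA system:
  V(n1)=-47.90-0.4878j  V(n2)=0.9002-0.3355j  V(n3)=0.7561-0.3354j  V(n4)=-0.08184-0.1662j  V(n5)=-0.1003-0.4878j  V(n6)=-0.01073-0.3378j
  i(V1)=-0.004579+1.078j

1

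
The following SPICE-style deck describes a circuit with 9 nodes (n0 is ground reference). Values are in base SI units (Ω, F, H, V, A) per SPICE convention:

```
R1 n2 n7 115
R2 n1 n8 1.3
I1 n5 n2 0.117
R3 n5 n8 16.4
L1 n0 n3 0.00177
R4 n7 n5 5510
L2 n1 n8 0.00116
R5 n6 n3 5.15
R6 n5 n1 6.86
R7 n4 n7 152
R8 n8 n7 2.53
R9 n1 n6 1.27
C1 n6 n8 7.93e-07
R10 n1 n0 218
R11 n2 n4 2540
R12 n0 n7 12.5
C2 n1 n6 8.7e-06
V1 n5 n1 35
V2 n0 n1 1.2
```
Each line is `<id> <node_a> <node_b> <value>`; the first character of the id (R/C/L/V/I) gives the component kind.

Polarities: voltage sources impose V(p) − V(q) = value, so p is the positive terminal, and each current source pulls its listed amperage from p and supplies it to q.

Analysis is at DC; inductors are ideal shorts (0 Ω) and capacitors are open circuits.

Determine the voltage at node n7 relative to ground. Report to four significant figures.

-0.7386 V

Element admittances at DC:
  Y(R1) = 0.008696 S between n2,n7
  Y(R2) = 0.7692 S between n1,n8
  I1: injects 0.117 A into n2 (from n5)
  Y(R3) = 0.06098 S between n5,n8
  L1: short n0↔n3 (DC inductor)
  Y(R4) = 0.0001815 S between n7,n5
  L2: short n1↔n8 (DC inductor)
  Y(R5) = 0.1942 S between n6,n3
  Y(R6) = 0.1458 S between n5,n1
  Y(R7) = 0.006579 S between n4,n7
  Y(R8) = 0.3953 S between n8,n7
  Y(R9) = 0.7874 S between n1,n6
  Y(C1) = 0.000 S between n6,n8
  Y(R10) = 0.004587 S between n1,n0
  Y(R11) = 0.0003937 S between n2,n4
  Y(R12) = 0.08000 S between n0,n7
  Y(C2) = 0.000 S between n1,n6
  V1: constraint V(n5)−V(n1) = 35
  V2: constraint V(n0)−V(n1) = 1.2
Assemble and solve the 12×12 MNA system:
  V(n1)=-1.200  V(n2)=12.17  V(n3)=0.000  V(n4)=-0.01004  V(n5)=33.80  V(n6)=-0.9626  V(n7)=-0.7386  V(n8)=-1.200
  i(L1)=0.1869  i(L2)=-2.317  i(V1)=-7.359  i(V2)=-0.2515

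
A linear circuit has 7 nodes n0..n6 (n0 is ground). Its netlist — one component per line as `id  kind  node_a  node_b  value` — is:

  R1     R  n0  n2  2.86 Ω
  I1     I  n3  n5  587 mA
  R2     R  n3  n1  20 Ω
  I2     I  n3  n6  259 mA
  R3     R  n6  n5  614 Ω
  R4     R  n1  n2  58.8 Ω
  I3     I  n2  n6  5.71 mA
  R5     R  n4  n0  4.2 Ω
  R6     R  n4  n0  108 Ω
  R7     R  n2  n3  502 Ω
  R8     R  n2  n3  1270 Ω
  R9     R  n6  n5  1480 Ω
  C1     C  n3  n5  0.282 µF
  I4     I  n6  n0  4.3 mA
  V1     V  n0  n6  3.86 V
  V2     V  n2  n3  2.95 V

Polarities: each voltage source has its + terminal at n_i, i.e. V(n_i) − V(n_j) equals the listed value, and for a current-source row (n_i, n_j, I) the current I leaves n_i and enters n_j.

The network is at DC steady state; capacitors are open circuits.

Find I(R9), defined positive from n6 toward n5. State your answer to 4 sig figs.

Element admittances at DC:
  Y(R1) = 0.3497 S between n0,n2
  I1: injects 0.587 A into n5 (from n3)
  Y(R2) = 0.05000 S between n3,n1
  I2: injects 0.259 A into n6 (from n3)
  Y(R3) = 0.001629 S between n6,n5
  Y(R4) = 0.01701 S between n1,n2
  I3: injects 0.00571 A into n6 (from n2)
  Y(R5) = 0.2381 S between n4,n0
  Y(R6) = 0.009259 S between n4,n0
  Y(R7) = 0.001992 S between n2,n3
  Y(R8) = 0.0007874 S between n2,n3
  Y(R9) = 0.0006757 S between n6,n5
  Y(C1) = 0.000 S between n3,n5
  I4: injects 0.0043 A into n0 (from n6)
  V1: constraint V(n0)−V(n6) = 3.86
  V2: constraint V(n2)−V(n3) = 2.95
Assemble and solve the 8×8 MNA system:
  V(n1)=-4.637  V(n2)=-2.436  V(n3)=-5.386  V(n4)=0.000  V(n5)=250.9  V(n6)=-3.860
  i(V1)=-0.8474  i(V2)=0.8004

-0.1721 A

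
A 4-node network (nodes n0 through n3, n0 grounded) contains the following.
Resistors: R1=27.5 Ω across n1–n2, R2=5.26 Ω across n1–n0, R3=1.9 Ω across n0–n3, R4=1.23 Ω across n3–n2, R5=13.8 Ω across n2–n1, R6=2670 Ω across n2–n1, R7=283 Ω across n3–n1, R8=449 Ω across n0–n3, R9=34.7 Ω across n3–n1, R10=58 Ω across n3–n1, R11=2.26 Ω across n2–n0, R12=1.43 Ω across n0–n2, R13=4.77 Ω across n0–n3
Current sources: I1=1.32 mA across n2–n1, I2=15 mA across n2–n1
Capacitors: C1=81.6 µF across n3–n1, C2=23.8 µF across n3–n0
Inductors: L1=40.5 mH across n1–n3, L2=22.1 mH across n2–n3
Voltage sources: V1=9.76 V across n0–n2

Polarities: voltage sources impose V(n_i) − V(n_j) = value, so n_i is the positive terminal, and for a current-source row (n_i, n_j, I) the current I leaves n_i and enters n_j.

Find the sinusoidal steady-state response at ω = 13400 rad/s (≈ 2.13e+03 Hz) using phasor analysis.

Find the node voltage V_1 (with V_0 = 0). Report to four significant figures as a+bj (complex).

Apply KCL at each of the 3 non-ground nodes and solve the resulting linear system.
Node n1: branches {R1, I1, C1, R2, R5, I2, L1, R6, R7, R9, R10} → V_1 = -4.810+0.5125j
Node n2: branches {R1, I1, R4, R5, I2, R6, L2, R11, R12, V1} → V_2 = -9.760+0.000j
Node n3: branches {C1, R3, R4, L1, C2, R7, R8, L2, R9, R10, R13} → V_3 = -4.686+0.8755j
Source currents: i(V1)=-15.80-0.7506j

-4.810+0.5125j V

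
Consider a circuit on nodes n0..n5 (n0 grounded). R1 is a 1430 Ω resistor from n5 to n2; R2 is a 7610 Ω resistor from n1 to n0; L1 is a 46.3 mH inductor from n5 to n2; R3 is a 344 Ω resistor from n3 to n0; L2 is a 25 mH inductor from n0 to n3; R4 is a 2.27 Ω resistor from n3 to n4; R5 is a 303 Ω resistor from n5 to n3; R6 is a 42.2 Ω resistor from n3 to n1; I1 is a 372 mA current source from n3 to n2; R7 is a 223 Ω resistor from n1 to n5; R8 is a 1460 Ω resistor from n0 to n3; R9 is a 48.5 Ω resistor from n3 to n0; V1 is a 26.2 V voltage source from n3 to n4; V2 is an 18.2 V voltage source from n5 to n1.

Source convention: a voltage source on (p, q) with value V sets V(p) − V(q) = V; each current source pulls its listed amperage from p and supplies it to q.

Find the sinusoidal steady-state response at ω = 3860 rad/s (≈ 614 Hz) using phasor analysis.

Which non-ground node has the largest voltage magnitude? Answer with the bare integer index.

MNA unknowns: 5 node voltages V₁..V_5 plus 2 source currents (V1, V2)
R1: Y=0.0006993+0.000j on G[5,2]
R2: Y=0.0001314+0.000j on G[1,0]
L1: Y=0.000-0.005595j on G[5,2]
R3: Y=0.002907+0.000j on G[3,0]
L2: Y=0.000-0.01036j on G[0,3]
R4: Y=0.4405+0.000j on G[3,4]
R5: Y=0.003300+0.000j on G[5,3]
R6: Y=0.02370+0.000j on G[3,1]
I1: z[3]−=0.372, z[2]+=0.372
R7: Y=0.004484+0.000j on G[1,5]
R8: Y=0.0006849+0.000j on G[0,3]
R9: Y=0.02062+0.000j on G[3,0]
V1: row V3−V4=26.2, i_V1 at 3,4
V2: row V5−V1=18.2, i_V2 at 5,1
solve → V1=11.45-0.02226j, V2=37.83+65.44j, V3=-0.05255-0.02237j, V4=-26.25-0.02237j, V5=29.65-0.02226j
aux → i_V1=-11.54+0.000j, i_V2=0.1924-3.576e-07j

2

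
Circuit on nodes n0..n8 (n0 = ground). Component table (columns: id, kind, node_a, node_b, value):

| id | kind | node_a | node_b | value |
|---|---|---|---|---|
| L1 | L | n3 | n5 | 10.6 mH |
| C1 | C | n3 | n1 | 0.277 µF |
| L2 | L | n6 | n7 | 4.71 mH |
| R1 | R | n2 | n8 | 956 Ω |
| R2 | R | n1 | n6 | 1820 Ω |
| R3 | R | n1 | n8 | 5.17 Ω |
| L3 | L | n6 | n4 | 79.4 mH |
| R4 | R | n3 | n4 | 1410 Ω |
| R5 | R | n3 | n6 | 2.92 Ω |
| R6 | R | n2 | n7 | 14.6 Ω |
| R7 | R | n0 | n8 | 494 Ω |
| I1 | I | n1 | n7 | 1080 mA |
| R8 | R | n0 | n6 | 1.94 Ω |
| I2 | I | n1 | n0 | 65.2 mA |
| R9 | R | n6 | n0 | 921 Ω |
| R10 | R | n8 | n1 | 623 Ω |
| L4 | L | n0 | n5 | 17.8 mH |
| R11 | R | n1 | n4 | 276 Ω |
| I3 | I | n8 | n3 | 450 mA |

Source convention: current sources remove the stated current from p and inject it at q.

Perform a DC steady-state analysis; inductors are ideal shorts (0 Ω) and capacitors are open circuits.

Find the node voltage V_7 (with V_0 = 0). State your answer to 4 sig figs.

-0.08097 V

Apply KCL at each of the 8 non-ground nodes and solve the resulting linear system.
Node n1: branches {C1, R2, R3, I1, I2, R10, R11} → V_1 = -221.3
Node n2: branches {R1, R6} → V_2 = -3.391
Node n3: branches {L1, C1, R4, R5, I3} → V_3 = 0.000
Node n4: branches {L3, R4, R11} → V_4 = -0.08097
Node n5: branches {L1, L4} → V_5 = 0.000
Node n6: branches {L2, R2, L3, R5, R8, R9} → V_6 = -0.08097
Node n7: branches {L2, R6, I1} → V_7 = -0.08097
Node n8: branches {R1, R3, R7, R10, I3} → V_8 = -220.1
Source currents: i(L1)=0.4222, i(L2)=-0.8533, i(L3)=0.8013, i(L4)=-0.4222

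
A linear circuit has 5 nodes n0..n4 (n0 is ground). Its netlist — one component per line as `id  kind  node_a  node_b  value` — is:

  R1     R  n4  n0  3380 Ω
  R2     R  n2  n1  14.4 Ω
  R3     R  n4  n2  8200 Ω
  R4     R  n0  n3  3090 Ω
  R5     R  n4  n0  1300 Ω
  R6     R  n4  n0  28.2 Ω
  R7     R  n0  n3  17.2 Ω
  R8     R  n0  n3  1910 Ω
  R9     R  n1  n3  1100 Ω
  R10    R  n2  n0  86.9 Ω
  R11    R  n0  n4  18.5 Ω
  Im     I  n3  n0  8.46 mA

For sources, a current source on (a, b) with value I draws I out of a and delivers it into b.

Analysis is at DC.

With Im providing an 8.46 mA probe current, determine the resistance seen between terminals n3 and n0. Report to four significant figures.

Element admittances at DC:
  Y(R1) = 0.0002959 S between n4,n0
  Y(R2) = 0.06944 S between n2,n1
  Y(R3) = 0.0001220 S between n4,n2
  Y(R4) = 0.0003236 S between n0,n3
  Y(R5) = 0.0007692 S between n4,n0
  Y(R6) = 0.03546 S between n4,n0
  Y(R7) = 0.05814 S between n0,n3
  Y(R8) = 0.0005236 S between n0,n3
  Y(R9) = 0.0009091 S between n1,n3
  Y(R10) = 0.01151 S between n2,n0
  Y(R11) = 0.05405 S between n0,n4
  Im: injects 0.00846 A into n0 (from n3)
Assemble and solve the 4×4 MNA system:
  V(n1)=-0.01183  V(n2)=-0.01013  V(n3)=-0.1414  V(n4)=-1.362e-05

R_eq = 16.72 Ω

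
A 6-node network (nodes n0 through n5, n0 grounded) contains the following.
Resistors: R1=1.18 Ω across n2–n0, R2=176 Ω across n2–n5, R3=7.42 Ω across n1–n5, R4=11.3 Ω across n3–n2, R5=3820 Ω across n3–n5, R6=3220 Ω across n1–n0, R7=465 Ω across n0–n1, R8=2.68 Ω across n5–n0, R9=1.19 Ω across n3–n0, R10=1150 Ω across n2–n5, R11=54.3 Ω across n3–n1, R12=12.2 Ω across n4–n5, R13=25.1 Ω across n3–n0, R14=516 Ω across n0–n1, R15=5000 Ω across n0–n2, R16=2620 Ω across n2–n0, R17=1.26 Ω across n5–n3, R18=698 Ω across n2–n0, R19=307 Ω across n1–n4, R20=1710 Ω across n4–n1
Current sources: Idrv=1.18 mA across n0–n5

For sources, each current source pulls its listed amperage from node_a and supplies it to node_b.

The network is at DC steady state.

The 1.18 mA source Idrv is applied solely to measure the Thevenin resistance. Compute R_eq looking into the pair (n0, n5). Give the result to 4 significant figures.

Apply KCL at each of the 5 non-ground nodes and solve the resulting linear system.
Node n1: branches {R3, R6, R7, R11, R14, R19, R20} → V_1 = 0.001307
Node n2: branches {R1, R2, R4, R10, R15, R16, R18} → V_2 = 7.149e-05
Node n3: branches {R4, R5, R9, R11, R13, R17} → V_3 = 0.0006568
Node n4: branches {R12, R19, R20} → V_4 = 0.001429
Node n5: branches {R2, R3, R5, R8, R10, R12, R17, Idrv} → V_5 = 0.001435

R_eq = 1.216 Ω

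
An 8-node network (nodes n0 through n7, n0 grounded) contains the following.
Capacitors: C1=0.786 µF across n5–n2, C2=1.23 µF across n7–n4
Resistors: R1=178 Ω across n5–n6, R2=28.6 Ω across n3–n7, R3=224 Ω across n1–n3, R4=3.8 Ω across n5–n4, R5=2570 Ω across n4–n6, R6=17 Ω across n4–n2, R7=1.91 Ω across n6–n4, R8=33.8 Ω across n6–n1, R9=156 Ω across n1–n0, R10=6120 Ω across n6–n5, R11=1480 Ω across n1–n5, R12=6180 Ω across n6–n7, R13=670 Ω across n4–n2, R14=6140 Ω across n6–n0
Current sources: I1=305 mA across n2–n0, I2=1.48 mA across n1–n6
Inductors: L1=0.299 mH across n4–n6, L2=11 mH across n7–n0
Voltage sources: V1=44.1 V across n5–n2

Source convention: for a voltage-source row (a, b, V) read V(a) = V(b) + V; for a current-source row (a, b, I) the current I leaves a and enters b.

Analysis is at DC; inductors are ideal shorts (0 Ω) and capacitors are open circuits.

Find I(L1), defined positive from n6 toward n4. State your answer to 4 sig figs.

Apply KCL at each of the 7 non-ground nodes and solve the resulting linear system.
Node n1: branches {R3, R8, R9, R11, I2} → V_1 = -28.22
Node n2: branches {C1, I1, R6, R13, V1} → V_2 = -74.95
Node n3: branches {R2, R3} → V_3 = -3.196
Node n4: branches {R4, R5, R6, C2, R7, L1, R13} → V_4 = -38.01
Node n5: branches {C1, R1, R4, R10, R11, V1} → V_5 = -30.85
Node n6: branches {R1, R5, R7, R8, R10, R12, L1, I2, R14} → V_6 = -38.01
Node n7: branches {R2, C2, R12, L2} → V_7 = 0.000
Source currents: i(L1)=-0.3446, i(L2)=-0.1179, i(V1)=-1.923

0.3446 A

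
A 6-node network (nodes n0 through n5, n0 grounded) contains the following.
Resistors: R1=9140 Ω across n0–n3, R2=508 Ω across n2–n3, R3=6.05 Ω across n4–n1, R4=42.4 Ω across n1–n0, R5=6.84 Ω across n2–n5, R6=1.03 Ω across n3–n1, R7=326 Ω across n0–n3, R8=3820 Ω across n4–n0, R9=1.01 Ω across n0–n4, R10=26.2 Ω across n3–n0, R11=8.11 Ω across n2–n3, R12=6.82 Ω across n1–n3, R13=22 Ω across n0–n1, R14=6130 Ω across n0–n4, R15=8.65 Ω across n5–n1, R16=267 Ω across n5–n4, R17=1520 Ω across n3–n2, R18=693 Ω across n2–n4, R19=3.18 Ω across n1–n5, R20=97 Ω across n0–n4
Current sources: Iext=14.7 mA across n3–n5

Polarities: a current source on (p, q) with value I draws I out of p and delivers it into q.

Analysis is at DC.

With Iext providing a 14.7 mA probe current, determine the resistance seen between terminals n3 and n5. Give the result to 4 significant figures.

R_eq = 2.610 Ω

MNA unknowns: 5 node voltages V₁..V_5
R1: Y=0.0001094 on G[0,3]
R2: Y=0.001969 on G[2,3]
R3: Y=0.1653 on G[4,1]
R4: Y=0.02358 on G[1,0]
R5: Y=0.1462 on G[2,5]
R6: Y=0.9709 on G[3,1]
R7: Y=0.003067 on G[0,3]
R8: Y=0.0002618 on G[4,0]
R9: Y=0.9901 on G[0,4]
R10: Y=0.03817 on G[3,0]
R11: Y=0.1233 on G[2,3]
R12: Y=0.1466 on G[1,3]
R13: Y=0.04545 on G[0,1]
R14: Y=0.0001631 on G[0,4]
R15: Y=0.1156 on G[5,1]
R16: Y=0.003745 on G[5,4]
R17: Y=0.0006579 on G[3,2]
R18: Y=0.001443 on G[2,4]
R19: Y=0.3145 on G[1,5]
R20: Y=0.01031 on G[0,4]
Iext: z[3]−=0.0147, z[5]+=0.0147
solve → V1=0.001298, V2=0.01136, V3=-0.009199, V4=0.0002905, V5=0.02917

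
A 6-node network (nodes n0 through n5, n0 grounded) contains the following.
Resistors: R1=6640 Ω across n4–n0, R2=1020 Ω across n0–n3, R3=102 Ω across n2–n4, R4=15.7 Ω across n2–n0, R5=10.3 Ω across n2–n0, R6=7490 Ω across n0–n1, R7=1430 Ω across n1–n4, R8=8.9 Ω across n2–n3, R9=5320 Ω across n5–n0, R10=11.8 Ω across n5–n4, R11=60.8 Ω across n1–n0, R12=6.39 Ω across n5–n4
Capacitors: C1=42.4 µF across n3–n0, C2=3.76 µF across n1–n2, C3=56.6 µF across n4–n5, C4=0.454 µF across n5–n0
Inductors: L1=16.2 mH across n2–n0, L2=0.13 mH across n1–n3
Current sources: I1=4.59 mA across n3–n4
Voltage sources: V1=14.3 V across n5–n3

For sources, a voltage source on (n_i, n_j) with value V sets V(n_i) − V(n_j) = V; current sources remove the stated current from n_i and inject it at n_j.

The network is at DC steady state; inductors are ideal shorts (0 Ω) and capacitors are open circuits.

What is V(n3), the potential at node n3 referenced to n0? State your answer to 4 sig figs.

-0.9966 V

Apply KCL at each of the 5 non-ground nodes and solve the resulting linear system.
Node n1: branches {R6, C2, R7, L2, R11} → V_1 = -0.9966
Node n2: branches {R3, R4, R5, L1, C2, R8} → V_2 = 0.000
Node n3: branches {R2, C1, R8, L2, I1, V1} → V_3 = -0.9966
Node n4: branches {R1, R3, R7, C3, I1, R10, R12} → V_4 = 12.76
Node n5: branches {R9, C3, R10, C4, R12, V1} → V_5 = 13.30
Source currents: i(L1)=0.01308, i(L2)=0.02614, i(V1)=-0.1345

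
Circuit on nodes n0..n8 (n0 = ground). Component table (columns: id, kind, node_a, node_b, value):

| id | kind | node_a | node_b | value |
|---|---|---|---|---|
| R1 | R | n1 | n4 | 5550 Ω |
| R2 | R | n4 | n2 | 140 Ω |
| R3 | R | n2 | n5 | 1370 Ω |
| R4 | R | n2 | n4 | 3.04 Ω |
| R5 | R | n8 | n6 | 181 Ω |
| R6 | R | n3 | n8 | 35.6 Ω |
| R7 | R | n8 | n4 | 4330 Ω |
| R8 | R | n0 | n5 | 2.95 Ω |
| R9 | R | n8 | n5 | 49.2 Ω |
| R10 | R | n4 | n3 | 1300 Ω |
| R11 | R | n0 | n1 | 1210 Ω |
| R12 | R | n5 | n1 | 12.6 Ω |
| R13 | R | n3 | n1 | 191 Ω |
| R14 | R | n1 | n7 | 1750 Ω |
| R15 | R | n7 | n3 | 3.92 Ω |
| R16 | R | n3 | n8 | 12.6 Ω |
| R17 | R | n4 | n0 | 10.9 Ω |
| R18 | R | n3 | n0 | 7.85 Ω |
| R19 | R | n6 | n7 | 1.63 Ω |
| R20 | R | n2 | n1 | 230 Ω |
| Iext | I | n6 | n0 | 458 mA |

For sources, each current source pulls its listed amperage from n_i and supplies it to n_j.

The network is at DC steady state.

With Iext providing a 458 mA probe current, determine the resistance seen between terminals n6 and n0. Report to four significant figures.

R_eq = 11.99 Ω

Apply KCL at each of the 8 non-ground nodes and solve the resulting linear system.
Node n1: branches {R1, R11, R12, R13, R14, R20} → V_1 = -0.3784
Node n2: branches {R2, R3, R4, R20} → V_2 = -0.05346
Node n3: branches {R6, R10, R13, R15, R16, R18} → V_3 = -3.043
Node n4: branches {R1, R2, R4, R7, R10, R17} → V_4 = -0.04895
Node n5: branches {R3, R8, R9, R12} → V_5 = -0.1936
Node n6: branches {R5, R19, Iext} → V_6 = -5.489
Node n7: branches {R14, R15, R19} → V_7 = -4.768
Node n8: branches {R5, R6, R7, R9, R16} → V_8 = -2.705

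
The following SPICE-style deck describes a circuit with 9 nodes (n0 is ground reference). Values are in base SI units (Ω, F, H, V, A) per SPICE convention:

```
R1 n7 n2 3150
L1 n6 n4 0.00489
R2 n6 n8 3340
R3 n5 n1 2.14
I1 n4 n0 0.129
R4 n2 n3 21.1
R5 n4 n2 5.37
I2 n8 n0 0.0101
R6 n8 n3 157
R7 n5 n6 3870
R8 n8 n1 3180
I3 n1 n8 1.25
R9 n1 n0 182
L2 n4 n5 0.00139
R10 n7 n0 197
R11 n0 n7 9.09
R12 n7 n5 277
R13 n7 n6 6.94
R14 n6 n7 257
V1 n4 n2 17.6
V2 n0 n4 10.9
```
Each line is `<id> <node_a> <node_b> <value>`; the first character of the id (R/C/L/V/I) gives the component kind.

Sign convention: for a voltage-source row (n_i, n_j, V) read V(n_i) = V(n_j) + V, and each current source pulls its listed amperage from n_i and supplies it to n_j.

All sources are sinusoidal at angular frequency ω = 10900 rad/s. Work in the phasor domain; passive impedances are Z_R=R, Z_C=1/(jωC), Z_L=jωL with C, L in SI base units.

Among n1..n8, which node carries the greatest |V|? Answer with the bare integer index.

8

MNA unknowns: 8 node voltages V₁..V_8 plus 2 source currents (V1, V2)
R1: Y=0.0003175+0.000j on G[7,2]
L1: Y=0.000-0.01876j on G[6,4]
R2: Y=0.0002994+0.000j on G[6,8]
R3: Y=0.4673+0.000j on G[5,1]
I1: z[4]−=0.129, z[0]+=0.129
R4: Y=0.04739+0.000j on G[2,3]
R5: Y=0.1862+0.000j on G[4,2]
I2: z[8]−=0.0101, z[0]+=0.0101
R6: Y=0.006369+0.000j on G[8,3]
R7: Y=0.0002584+0.000j on G[5,6]
R8: Y=0.0003145+0.000j on G[8,1]
I3: z[1]−=1.25, z[8]+=1.25
R9: Y=0.005495+0.000j on G[1,0]
L2: Y=0.000-0.06600j on G[4,5]
R10: Y=0.005076+0.000j on G[7,0]
R11: Y=0.1100+0.000j on G[0,7]
R12: Y=0.003610+0.000j on G[7,5]
R13: Y=0.1441+0.000j on G[7,6]
R14: Y=0.003891+0.000j on G[6,7]
V1: row V4−V2=17.6, i_V1 at 4,2
V2: row V0−V4=10.9, i_V2 at 0,4
solve → V1=-15.66-15.79j, V2=-28.50+0.000j, V3=-4.680-0.08074j, V4=-10.90+0.000j, V5=-13.29-15.99j, V6=-0.4291+2.407j, V7=-0.4515+1.118j, V8=172.6-0.6815j
aux → i_V1=-4.415+0.003471j, i_V2=0.001106+0.04191j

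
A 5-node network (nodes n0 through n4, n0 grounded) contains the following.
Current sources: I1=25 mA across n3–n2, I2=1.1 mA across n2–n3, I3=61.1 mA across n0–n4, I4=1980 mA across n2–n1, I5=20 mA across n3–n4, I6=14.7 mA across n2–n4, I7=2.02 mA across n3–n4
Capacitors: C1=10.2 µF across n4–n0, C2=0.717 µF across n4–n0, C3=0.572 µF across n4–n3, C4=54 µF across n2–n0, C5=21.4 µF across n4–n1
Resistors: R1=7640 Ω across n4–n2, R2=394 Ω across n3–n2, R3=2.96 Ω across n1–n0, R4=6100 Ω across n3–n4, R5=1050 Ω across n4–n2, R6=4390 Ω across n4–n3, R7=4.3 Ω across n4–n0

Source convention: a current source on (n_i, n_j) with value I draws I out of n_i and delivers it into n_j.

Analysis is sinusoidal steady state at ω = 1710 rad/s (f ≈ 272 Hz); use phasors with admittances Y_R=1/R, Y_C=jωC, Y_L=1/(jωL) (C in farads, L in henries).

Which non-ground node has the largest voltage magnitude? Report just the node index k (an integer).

Apply KCL at each of the 4 non-ground nodes and solve the resulting linear system.
Node n1: branches {C5, I4, R3} → V_1 = 5.709-0.5533j
Node n2: branches {I1, I2, R1, C4, R2, I4, I6, R5} → V_2 = -0.2333+21.57j
Node n3: branches {I1, I2, C3, R2, I5, R4, R6, I7} → V_3 = -8.760+21.92j
Node n4: branches {C1, R1, C2, C3, C5, I3, I5, I6, R4, R5, R6, R7, I7} → V_4 = 0.6009+0.8482j

3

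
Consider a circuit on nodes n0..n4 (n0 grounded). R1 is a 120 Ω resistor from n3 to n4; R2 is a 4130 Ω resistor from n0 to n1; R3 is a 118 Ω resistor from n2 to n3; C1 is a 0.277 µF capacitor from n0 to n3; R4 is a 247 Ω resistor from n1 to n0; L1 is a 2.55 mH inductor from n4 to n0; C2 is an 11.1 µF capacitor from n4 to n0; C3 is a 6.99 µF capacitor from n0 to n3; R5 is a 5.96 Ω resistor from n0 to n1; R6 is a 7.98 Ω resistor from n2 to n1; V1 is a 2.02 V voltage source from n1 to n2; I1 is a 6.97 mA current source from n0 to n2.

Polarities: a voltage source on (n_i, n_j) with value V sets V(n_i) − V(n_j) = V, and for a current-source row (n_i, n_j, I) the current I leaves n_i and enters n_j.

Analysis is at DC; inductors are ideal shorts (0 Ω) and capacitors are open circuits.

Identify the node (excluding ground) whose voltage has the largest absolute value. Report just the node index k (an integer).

Apply KCL at each of the 4 non-ground nodes and solve the resulting linear system.
Node n1: branches {R2, R4, R5, R6, V1} → V_1 = 0.08769
Node n2: branches {R3, R6, V1, I1} → V_2 = -1.932
Node n3: branches {R1, R3, C1, C3} → V_3 = -0.9743
Node n4: branches {R1, L1, C2} → V_4 = 0.000
Source currents: i(L1)=-0.008119, i(V1)=-0.2682

2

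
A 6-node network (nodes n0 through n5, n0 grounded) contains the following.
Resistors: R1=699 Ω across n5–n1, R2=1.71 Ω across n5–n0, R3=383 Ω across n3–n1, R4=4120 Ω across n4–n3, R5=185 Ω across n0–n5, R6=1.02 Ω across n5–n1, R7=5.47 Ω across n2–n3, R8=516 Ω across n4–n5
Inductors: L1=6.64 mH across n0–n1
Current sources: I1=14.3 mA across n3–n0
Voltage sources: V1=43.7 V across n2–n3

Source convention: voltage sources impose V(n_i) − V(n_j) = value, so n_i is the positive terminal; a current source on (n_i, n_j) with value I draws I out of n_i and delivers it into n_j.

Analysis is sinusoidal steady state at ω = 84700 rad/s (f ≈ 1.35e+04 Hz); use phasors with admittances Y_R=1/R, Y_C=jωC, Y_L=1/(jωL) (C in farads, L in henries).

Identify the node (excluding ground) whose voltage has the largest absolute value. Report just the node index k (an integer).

Apply KCL at each of the 5 non-ground nodes and solve the resulting linear system.
Node n1: branches {R1, R3, R6, L1} → V_1 = -0.03768-0.0001817j
Node n2: branches {R7, V1} → V_2 = 38.60-0.0001765j
Node n3: branches {R3, R4, R7, I1, V1} → V_3 = -5.096-0.0001765j
Node n4: branches {R4, R8} → V_4 = -0.5887-0.0001205j
Node n5: branches {R1, R2, R5, R6, R8} → V_5 = -0.02423-0.0001135j
Source currents: i(V1)=-7.989+0.000j

2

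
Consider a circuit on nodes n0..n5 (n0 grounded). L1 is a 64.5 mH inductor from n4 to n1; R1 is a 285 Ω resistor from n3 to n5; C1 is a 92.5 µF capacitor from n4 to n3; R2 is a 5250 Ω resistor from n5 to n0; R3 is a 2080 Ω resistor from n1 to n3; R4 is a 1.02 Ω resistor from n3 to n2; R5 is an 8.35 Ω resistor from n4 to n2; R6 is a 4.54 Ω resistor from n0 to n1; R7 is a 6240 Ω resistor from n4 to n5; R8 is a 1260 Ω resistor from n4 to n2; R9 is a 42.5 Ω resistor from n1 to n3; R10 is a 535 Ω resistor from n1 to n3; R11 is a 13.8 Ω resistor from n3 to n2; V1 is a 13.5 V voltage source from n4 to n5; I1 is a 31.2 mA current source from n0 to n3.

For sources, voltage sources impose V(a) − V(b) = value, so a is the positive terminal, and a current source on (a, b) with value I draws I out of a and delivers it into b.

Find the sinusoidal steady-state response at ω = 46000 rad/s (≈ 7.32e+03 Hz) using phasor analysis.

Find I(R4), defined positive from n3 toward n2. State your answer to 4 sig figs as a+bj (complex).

-4.113e-05+0.001175j A

MNA unknowns: 5 node voltages V₁..V_5 plus 1 source current (V1)
L1: Y=0.000-0.0003370j on G[4,1]
R1: Y=0.003509+0.000j on G[3,5]
C1: Y=0.000+4.255j on G[4,3]
R2: Y=0.0001905+0.000j on G[5,0]
R3: Y=0.0004808+0.000j on G[1,3]
R4: Y=0.9804+0.000j on G[3,2]
R5: Y=0.1198+0.000j on G[4,2]
R6: Y=0.2203+0.000j on G[0,1]
R7: Y=0.0001603+0.000j on G[4,5]
R8: Y=0.0007937+0.000j on G[4,2]
R9: Y=0.02353+0.000j on G[1,3]
R10: Y=0.001869+0.000j on G[1,3]
R11: Y=0.07246+0.000j on G[3,2]
V1: row V4−V5=13.5, i_V1 at 4,5
I1: z[0]−=0.0312, z[3]+=0.0312
solve → V1=0.1521-4.460e-06j, V2=1.446+0.01562j, V3=1.446+0.01682j, V4=1.447+0.005158j, V5=-12.05+0.005158j
aux → i_V1=-0.05183-3.993e-05j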